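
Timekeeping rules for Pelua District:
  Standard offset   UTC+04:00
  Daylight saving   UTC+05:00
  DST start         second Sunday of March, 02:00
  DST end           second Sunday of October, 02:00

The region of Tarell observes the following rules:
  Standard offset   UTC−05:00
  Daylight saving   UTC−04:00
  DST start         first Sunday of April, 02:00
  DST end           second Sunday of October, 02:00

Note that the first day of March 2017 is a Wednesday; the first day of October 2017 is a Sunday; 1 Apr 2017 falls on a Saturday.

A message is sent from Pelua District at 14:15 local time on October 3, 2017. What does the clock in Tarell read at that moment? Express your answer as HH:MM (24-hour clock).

05:15

1 March 2017 is a Wednesday, so the first Sunday is March 5 and the second is March 12.
1 October 2017 is a Sunday, so the first Sunday is October 1 and the second is October 8.
October 3, 2017 falls between 12 March and 8 October, so daylight saving is in effect and Pelua District is at UTC+05:00.
14:15 Pelua District − 5h = 09:15 UTC.
1 April 2017 is a Saturday, so the first Sunday is April 2.
1 October 2017 is a Sunday, so the first Sunday is October 1 and the second is October 8.
At the standard offset (UTC−05:00), 09:15 UTC − 5h = 04:15 Tarell standard time.
Daylight saving runs 2 April – 8 October; the standard-time date in Tarell, October 3, 2017, is inside that window, so Tarell is at UTC−04:00.
09:15 UTC − 4h = 05:15 Tarell.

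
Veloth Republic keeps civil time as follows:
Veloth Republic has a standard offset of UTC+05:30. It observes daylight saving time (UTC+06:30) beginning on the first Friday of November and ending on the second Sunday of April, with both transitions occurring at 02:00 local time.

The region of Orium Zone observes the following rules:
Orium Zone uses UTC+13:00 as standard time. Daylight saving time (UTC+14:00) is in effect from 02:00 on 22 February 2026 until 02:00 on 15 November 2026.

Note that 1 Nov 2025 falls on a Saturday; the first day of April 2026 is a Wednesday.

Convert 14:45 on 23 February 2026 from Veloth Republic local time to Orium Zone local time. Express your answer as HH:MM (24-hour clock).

1 November 2025 is a Saturday, so the first Friday is November 7.
1 April 2026 is a Wednesday, so the first Sunday is April 5 and the second is April 12.
Daylight saving runs 7 November 2025 – 12 April 2026; 23 February 2026 is inside that window, so Veloth Republic is at UTC+06:30.
14:45 Veloth Republic − 6h30m = 08:15 UTC.
At the standard offset (UTC+13:00), 08:15 UTC + 13h = 21:15 Orium Zone standard time.
Daylight saving runs 22 February – 15 November; the standard-time date in Orium Zone, 23 February 2026, is inside that window, so Orium Zone is at UTC+14:00.
08:15 UTC + 14h = 22:15 Orium Zone.

22:15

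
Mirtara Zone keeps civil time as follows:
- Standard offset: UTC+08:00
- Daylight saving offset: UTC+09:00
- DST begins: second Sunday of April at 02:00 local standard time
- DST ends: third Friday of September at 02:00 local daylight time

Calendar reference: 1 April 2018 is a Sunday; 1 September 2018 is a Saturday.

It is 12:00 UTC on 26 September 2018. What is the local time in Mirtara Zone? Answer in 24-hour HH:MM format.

1 April 2018 is a Sunday, so the first Sunday is April 1 and the second is April 8.
1 September 2018 is a Saturday, so the first Friday is September 7 and the third is September 21.
At the standard offset (UTC+08:00), 12:00 UTC + 8h = 20:00 Mirtara Zone standard time.
Daylight saving runs 8 April – 21 September; the standard-time date in Mirtara Zone, 26 September 2018, is outside that window, so Mirtara Zone is on standard time at UTC+08:00.
12:00 UTC + 8h = 20:00 local.

20:00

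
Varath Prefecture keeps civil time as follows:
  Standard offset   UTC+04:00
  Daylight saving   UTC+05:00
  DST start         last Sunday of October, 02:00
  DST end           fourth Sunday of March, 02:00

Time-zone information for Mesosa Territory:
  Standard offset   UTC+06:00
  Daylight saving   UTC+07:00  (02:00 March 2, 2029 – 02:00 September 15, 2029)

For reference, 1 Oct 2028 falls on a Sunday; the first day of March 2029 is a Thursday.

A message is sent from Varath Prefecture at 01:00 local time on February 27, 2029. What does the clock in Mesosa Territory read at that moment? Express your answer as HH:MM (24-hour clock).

1 October 2028 is a Sunday, so Sundays fall on 1, 8, 15, 22, 29; the last is October 29.
1 March 2029 is a Thursday, so the first Sunday is March 4 and the fourth is March 25.
February 27, 2029 lies within the daylight-saving period (29 October 2028 – 25 March 2029), so Varath Prefecture is on daylight time, UTC+05:00.
01:00 Varath Prefecture − 5h = 20:00 UTC (rolling into the previous day, 26 February 2029).
At the standard offset (UTC+06:00), 20:00 UTC + 6h = 02:00 Mesosa Territory standard time (rolling into the next day, 27 February 2029).
The standard-time date in Mesosa Territory, February 27, 2029, is outside the daylight-saving period (2 March – 15 September), so Mesosa Territory is on standard time, UTC+06:00.
20:00 UTC + 6h = 02:00 Mesosa Territory (rolling into the next day, 27 February 2029).

02:00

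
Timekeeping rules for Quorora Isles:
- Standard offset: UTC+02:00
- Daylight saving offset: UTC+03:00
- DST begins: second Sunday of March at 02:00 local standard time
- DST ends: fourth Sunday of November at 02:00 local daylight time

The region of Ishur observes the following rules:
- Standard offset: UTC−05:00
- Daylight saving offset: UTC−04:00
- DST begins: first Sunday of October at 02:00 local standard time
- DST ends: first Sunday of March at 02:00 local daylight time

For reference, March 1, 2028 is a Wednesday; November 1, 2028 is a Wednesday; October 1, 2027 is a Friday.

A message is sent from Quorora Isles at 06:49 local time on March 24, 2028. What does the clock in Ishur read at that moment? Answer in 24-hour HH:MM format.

1 March 2028 is a Wednesday, so the first Sunday is March 5 and the second is March 12.
1 November 2028 is a Wednesday, so the first Sunday is November 5 and the fourth is November 26.
Daylight saving runs 12 March – 26 November; March 24, 2028 is inside that window, so Quorora Isles is at UTC+03:00.
06:49 Quorora Isles − 3h = 03:49 UTC.
1 October 2027 is a Friday, so the first Sunday is October 3.
1 March 2028 is a Wednesday, so the first Sunday is March 5.
At the standard offset (UTC−05:00), 03:49 UTC − 5h = 22:49 Ishur standard time (rolling into the previous day, 23 March 2028).
The standard-time date in Ishur, March 23, 2028, is outside the daylight-saving period (3 October 2027 – 5 March 2028), so Ishur is on standard time, UTC−05:00.
03:49 UTC − 5h = 22:49 Ishur (rolling into the previous day, 23 March 2028).

22:49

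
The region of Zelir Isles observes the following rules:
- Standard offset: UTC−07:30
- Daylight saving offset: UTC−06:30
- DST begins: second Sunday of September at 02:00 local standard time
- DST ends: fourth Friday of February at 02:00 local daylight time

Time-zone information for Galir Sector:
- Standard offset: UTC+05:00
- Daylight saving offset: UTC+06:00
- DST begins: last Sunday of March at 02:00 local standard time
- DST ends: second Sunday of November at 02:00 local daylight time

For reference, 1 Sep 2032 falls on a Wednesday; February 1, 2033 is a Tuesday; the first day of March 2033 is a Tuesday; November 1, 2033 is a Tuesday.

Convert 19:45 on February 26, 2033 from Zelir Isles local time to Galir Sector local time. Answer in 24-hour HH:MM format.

08:15

1 September 2032 is a Wednesday, so the first Sunday is September 5 and the second is September 12.
1 February 2033 is a Tuesday, so the first Friday is February 4 and the fourth is February 25.
February 26, 2033 is outside the daylight-saving period (12 September 2032 – 25 February 2033), so Zelir Isles is on standard time, UTC−07:30.
19:45 Zelir Isles + 7h30m = 03:15 UTC (rolling into the next day, 27 February 2033).
1 March 2033 is a Tuesday, so Sundays fall on 6, 13, 20, 27; the last is March 27.
1 November 2033 is a Tuesday, so the first Sunday is November 6 and the second is November 13.
At the standard offset (UTC+05:00), 03:15 UTC + 5h = 08:15 Galir Sector standard time.
The standard-time date in Galir Sector, February 27, 2033, is outside the daylight-saving period (27 March – 13 November), so Galir Sector is on standard time, UTC+05:00.
03:15 UTC + 5h = 08:15 Galir Sector.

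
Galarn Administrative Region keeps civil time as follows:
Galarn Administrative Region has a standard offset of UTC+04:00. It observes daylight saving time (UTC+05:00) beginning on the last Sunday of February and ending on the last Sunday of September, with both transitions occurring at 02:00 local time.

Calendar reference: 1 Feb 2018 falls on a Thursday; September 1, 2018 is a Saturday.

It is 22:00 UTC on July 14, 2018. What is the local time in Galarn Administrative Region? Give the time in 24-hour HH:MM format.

03:00

1 February 2018 is a Thursday, so Sundays fall on 4, 11, 18, 25; the last is February 25.
1 September 2018 is a Saturday, so Sundays fall on 2, 9, 16, 23, 30; the last is September 30.
At the standard offset (UTC+04:00), 22:00 UTC + 4h = 02:00 Galarn Administrative Region standard time (rolling into the next day, 15 July 2018).
Daylight saving runs 25 February – 30 September; the standard-time date in Galarn Administrative Region, July 15, 2018, is inside that window, so Galarn Administrative Region is at UTC+05:00.
22:00 UTC + 5h = 03:00 local (rolling into the next day, 15 July 2018).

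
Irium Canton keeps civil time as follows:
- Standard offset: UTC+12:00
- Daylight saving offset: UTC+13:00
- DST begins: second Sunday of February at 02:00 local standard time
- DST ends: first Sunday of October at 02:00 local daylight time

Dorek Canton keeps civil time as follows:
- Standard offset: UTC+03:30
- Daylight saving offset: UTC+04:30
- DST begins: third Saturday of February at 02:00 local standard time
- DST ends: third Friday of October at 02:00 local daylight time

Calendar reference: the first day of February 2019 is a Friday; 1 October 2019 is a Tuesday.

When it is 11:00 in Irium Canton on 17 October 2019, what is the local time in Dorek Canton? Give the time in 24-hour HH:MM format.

03:30

1 February 2019 is a Friday, so the first Sunday is February 3 and the second is February 10.
1 October 2019 is a Tuesday, so the first Sunday is October 6.
17 October 2019 does not fall between 10 February and 6 October, so daylight saving is not in effect and Irium Canton is at UTC+12:00.
11:00 Irium Canton − 12h = 23:00 UTC (rolling into the previous day, 16 October 2019).
1 February 2019 is a Friday, so the first Saturday is February 2 and the third is February 16.
1 October 2019 is a Tuesday, so the first Friday is October 4 and the third is October 18.
At the standard offset (UTC+03:30), 23:00 UTC + 3h30m = 02:30 Dorek Canton standard time (rolling into the next day, 17 October 2019).
The standard-time date in Dorek Canton, 17 October 2019, falls between 16 February and 18 October, so daylight saving is in effect and Dorek Canton is at UTC+04:30.
23:00 UTC + 4h30m = 03:30 Dorek Canton (rolling into the next day, 17 October 2019).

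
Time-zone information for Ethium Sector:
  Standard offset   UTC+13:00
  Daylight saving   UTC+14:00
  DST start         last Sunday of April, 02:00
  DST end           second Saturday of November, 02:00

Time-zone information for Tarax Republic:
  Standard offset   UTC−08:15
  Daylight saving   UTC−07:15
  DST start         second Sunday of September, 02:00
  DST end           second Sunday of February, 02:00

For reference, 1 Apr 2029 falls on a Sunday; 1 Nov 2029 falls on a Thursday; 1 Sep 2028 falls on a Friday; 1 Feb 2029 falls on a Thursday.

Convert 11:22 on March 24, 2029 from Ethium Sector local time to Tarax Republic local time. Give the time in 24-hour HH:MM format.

14:07

1 April 2029 is a Sunday, so Sundays fall on 1, 8, 15, 22, 29; the last is April 29.
1 November 2029 is a Thursday, so the first Saturday is November 3 and the second is November 10.
March 24, 2029 does not fall between 29 April and 10 November, so daylight saving is not in effect and Ethium Sector is at UTC+13:00.
11:22 Ethium Sector − 13h = 22:22 UTC (rolling into the previous day, 23 March 2029).
1 September 2028 is a Friday, so the first Sunday is September 3 and the second is September 10.
1 February 2029 is a Thursday, so the first Sunday is February 4 and the second is February 11.
At the standard offset (UTC−08:15), 22:22 UTC − 8h15m = 14:07 Tarax Republic standard time.
Daylight saving runs 10 September 2028 – 11 February 2029; the standard-time date in Tarax Republic, March 23, 2029, is outside that window, so Tarax Republic is on standard time at UTC−08:15.
22:22 UTC − 8h15m = 14:07 Tarax Republic.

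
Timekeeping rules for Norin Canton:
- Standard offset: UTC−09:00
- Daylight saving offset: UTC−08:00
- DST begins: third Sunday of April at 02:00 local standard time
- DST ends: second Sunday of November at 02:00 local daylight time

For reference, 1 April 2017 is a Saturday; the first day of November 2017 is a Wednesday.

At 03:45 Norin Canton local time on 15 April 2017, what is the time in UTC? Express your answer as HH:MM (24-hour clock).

12:45

1 April 2017 is a Saturday, so the first Sunday is April 2 and the third is April 16.
1 November 2017 is a Wednesday, so the first Sunday is November 5 and the second is November 12.
Daylight saving runs 16 April – 12 November; 15 April 2017 is outside that window, so Norin Canton is on standard time at UTC−09:00.
03:45 local + 9h = 12:45 UTC.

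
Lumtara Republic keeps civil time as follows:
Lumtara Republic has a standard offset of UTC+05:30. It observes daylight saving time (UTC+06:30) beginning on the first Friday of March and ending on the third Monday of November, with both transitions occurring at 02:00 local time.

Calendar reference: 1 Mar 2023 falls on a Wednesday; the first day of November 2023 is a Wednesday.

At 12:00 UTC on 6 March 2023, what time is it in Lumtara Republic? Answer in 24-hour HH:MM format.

1 March 2023 is a Wednesday, so the first Friday is March 3.
1 November 2023 is a Wednesday, so the first Monday is November 6 and the third is November 20.
At the standard offset (UTC+05:30), 12:00 UTC + 5h30m = 17:30 Lumtara Republic standard time.
The standard-time date in Lumtara Republic, 6 March 2023, lies within the daylight-saving period (3 March – 20 November), so Lumtara Republic is on daylight time, UTC+06:30.
12:00 UTC + 6h30m = 18:30 local.

18:30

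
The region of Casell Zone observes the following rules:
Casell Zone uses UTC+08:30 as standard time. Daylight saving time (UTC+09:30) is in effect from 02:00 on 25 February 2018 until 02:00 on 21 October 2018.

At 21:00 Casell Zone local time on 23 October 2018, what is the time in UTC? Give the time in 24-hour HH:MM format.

23 October 2018 does not fall between 25 February and 21 October, so daylight saving is not in effect and Casell Zone is at UTC+08:30.
21:00 local − 8h30m = 12:30 UTC.

12:30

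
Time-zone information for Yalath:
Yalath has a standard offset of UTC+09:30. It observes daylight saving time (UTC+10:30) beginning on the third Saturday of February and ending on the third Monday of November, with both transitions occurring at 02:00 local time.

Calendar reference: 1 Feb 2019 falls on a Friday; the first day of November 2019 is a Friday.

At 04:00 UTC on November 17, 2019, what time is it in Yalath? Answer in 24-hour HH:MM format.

14:30

1 February 2019 is a Friday, so the first Saturday is February 2 and the third is February 16.
1 November 2019 is a Friday, so the first Monday is November 4 and the third is November 18.
At the standard offset (UTC+09:30), 04:00 UTC + 9h30m = 13:30 Yalath standard time.
The standard-time date in Yalath, November 17, 2019, falls between 16 February and 18 November, so daylight saving is in effect and Yalath is at UTC+10:30.
04:00 UTC + 10h30m = 14:30 local.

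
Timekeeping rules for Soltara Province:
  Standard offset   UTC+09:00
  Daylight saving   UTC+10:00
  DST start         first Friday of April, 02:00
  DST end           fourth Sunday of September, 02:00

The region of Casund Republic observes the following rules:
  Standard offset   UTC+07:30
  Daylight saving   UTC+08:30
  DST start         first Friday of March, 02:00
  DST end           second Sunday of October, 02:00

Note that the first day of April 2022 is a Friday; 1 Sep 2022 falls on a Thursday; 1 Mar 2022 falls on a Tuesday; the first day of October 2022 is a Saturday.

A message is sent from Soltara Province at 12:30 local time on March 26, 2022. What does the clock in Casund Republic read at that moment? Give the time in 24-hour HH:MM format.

12:00

1 April 2022 is a Friday, so the first Friday is April 1.
1 September 2022 is a Thursday, so the first Sunday is September 4 and the fourth is September 25.
March 26, 2022 does not fall between 1 April and 25 September, so daylight saving is not in effect and Soltara Province is at UTC+09:00.
12:30 Soltara Province − 9h = 03:30 UTC.
1 March 2022 is a Tuesday, so the first Friday is March 4.
1 October 2022 is a Saturday, so the first Sunday is October 2 and the second is October 9.
At the standard offset (UTC+07:30), 03:30 UTC + 7h30m = 11:00 Casund Republic standard time.
The standard-time date in Casund Republic, March 26, 2022, falls between 4 March and 9 October, so daylight saving is in effect and Casund Republic is at UTC+08:30.
03:30 UTC + 8h30m = 12:00 Casund Republic.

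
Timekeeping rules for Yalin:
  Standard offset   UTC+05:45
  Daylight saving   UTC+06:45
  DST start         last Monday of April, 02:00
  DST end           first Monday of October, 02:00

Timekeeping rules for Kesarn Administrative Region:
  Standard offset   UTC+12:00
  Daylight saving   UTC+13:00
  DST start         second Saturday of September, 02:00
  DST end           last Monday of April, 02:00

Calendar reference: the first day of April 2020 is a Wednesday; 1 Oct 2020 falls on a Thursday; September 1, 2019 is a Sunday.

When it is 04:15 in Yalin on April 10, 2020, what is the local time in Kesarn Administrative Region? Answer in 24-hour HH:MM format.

1 April 2020 is a Wednesday, so Mondays fall on 6, 13, 20, 27; the last is April 27.
1 October 2020 is a Thursday, so the first Monday is October 5.
Daylight saving runs 27 April – 5 October; April 10, 2020 is outside that window, so Yalin is on standard time at UTC+05:45.
04:15 Yalin − 5h45m = 22:30 UTC (rolling into the previous day, 9 April 2020).
1 September 2019 is a Sunday, so the first Saturday is September 7 and the second is September 14.
1 April 2020 is a Wednesday, so Mondays fall on 6, 13, 20, 27; the last is April 27.
At the standard offset (UTC+12:00), 22:30 UTC + 12h = 10:30 Kesarn Administrative Region standard time (rolling into the next day, 10 April 2020).
The standard-time date in Kesarn Administrative Region, April 10, 2020, falls between 14 September 2019 and 27 April 2020, so daylight saving is in effect and Kesarn Administrative Region is at UTC+13:00.
22:30 UTC + 13h = 11:30 Kesarn Administrative Region (rolling into the next day, 10 April 2020).

11:30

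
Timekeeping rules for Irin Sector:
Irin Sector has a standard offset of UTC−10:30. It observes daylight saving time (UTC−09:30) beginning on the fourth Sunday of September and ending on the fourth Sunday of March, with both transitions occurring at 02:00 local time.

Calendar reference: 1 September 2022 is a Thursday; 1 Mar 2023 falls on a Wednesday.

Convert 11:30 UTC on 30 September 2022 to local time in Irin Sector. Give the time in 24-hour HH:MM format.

1 September 2022 is a Thursday, so the first Sunday is September 4 and the fourth is September 25.
1 March 2023 is a Wednesday, so the first Sunday is March 5 and the fourth is March 26.
At the standard offset (UTC−10:30), 11:30 UTC − 10h30m = 01:00 Irin Sector standard time.
The standard-time date in Irin Sector, 30 September 2022, falls between 25 September 2022 and 26 March 2023, so daylight saving is in effect and Irin Sector is at UTC−09:30.
11:30 UTC − 9h30m = 02:00 local.

02:00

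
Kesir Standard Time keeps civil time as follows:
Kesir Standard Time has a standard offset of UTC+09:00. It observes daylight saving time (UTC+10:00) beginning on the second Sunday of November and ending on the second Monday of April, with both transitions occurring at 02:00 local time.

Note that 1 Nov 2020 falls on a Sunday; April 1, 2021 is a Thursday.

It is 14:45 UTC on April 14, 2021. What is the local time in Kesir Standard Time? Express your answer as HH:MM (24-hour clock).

23:45

1 November 2020 is a Sunday, so the first Sunday is November 1 and the second is November 8.
1 April 2021 is a Thursday, so the first Monday is April 5 and the second is April 12.
At the standard offset (UTC+09:00), 14:45 UTC + 9h = 23:45 Kesir Standard Time standard time.
The standard-time date in Kesir Standard Time, April 14, 2021, is outside the daylight-saving period (8 November 2020 – 12 April 2021), so Kesir Standard Time is on standard time, UTC+09:00.
14:45 UTC + 9h = 23:45 local.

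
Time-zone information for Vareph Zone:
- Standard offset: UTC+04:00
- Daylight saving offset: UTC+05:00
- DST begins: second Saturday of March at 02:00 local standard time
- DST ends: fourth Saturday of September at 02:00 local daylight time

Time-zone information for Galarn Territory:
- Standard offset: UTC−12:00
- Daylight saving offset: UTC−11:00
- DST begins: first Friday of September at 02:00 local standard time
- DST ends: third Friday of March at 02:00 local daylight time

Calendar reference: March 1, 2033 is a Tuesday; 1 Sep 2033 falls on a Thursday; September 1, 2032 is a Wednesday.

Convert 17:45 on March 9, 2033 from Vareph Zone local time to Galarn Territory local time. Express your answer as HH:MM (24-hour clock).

1 March 2033 is a Tuesday, so the first Saturday is March 5 and the second is March 12.
1 September 2033 is a Thursday, so the first Saturday is September 3 and the fourth is September 24.
Daylight saving runs 12 March – 24 September; March 9, 2033 is outside that window, so Vareph Zone is on standard time at UTC+04:00.
17:45 Vareph Zone − 4h = 13:45 UTC.
1 September 2032 is a Wednesday, so the first Friday is September 3.
1 March 2033 is a Tuesday, so the first Friday is March 4 and the third is March 18.
At the standard offset (UTC−12:00), 13:45 UTC − 12h = 01:45 Galarn Territory standard time.
Daylight saving runs 3 September 2032 – 18 March 2033; the standard-time date in Galarn Territory, March 9, 2033, is inside that window, so Galarn Territory is at UTC−11:00.
13:45 UTC − 11h = 02:45 Galarn Territory.

02:45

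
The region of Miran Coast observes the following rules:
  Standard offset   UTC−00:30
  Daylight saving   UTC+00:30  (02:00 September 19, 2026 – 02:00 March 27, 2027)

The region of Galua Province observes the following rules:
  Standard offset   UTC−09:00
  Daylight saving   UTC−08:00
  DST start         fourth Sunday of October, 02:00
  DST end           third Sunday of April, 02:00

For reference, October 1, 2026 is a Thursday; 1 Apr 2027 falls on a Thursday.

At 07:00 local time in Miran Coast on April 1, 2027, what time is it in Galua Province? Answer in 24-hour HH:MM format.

23:30

April 1, 2027 is outside the daylight-saving period (19 September 2026 – 27 March 2027), so Miran Coast is on standard time, UTC−00:30.
07:00 Miran Coast + 0h30m = 07:30 UTC.
1 October 2026 is a Thursday, so the first Sunday is October 4 and the fourth is October 25.
1 April 2027 is a Thursday, so the first Sunday is April 4 and the third is April 18.
At the standard offset (UTC−09:00), 07:30 UTC − 9h = 22:30 Galua Province standard time (rolling into the previous day, 31 March 2027).
The standard-time date in Galua Province, March 31, 2027, falls between 25 October 2026 and 18 April 2027, so daylight saving is in effect and Galua Province is at UTC−08:00.
07:30 UTC − 8h = 23:30 Galua Province (rolling into the previous day, 31 March 2027).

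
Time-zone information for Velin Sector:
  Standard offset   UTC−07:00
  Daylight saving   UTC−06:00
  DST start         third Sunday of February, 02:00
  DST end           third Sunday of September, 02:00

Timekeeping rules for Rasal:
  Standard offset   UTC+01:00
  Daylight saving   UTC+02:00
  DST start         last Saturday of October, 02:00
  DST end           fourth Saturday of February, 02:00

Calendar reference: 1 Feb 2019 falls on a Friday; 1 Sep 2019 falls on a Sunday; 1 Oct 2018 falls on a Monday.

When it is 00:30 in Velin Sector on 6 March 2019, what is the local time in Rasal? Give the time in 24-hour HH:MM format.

1 February 2019 is a Friday, so the first Sunday is February 3 and the third is February 17.
1 September 2019 is a Sunday, so the first Sunday is September 1 and the third is September 15.
6 March 2019 falls between 17 February and 15 September, so daylight saving is in effect and Velin Sector is at UTC−06:00.
00:30 Velin Sector + 6h = 06:30 UTC.
1 October 2018 is a Monday, so Saturdays fall on 6, 13, 20, 27; the last is October 27.
1 February 2019 is a Friday, so the first Saturday is February 2 and the fourth is February 23.
At the standard offset (UTC+01:00), 06:30 UTC + 1h = 07:30 Rasal standard time.
The standard-time date in Rasal, 6 March 2019, does not fall between 27 October 2018 and 23 February 2019, so daylight saving is not in effect and Rasal is at UTC+01:00.
06:30 UTC + 1h = 07:30 Rasal.

07:30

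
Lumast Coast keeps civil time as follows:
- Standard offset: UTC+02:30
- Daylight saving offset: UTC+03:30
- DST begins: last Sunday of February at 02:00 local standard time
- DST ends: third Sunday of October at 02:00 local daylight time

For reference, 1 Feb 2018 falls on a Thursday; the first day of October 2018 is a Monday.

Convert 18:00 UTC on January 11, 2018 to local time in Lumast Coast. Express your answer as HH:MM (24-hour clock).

20:30

1 February 2018 is a Thursday, so Sundays fall on 4, 11, 18, 25; the last is February 25.
1 October 2018 is a Monday, so the first Sunday is October 7 and the third is October 21.
At the standard offset (UTC+02:30), 18:00 UTC + 2h30m = 20:30 Lumast Coast standard time.
The standard-time date in Lumast Coast, January 11, 2018, is outside the daylight-saving period (25 February – 21 October), so Lumast Coast is on standard time, UTC+02:30.
18:00 UTC + 2h30m = 20:30 local.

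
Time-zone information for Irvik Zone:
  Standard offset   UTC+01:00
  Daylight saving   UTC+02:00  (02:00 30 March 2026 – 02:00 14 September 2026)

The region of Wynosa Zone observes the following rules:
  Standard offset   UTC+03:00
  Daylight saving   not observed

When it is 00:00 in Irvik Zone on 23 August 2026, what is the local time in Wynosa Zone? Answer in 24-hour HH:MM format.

01:00

Daylight saving runs 30 March – 14 September; 23 August 2026 is inside that window, so Irvik Zone is at UTC+02:00.
00:00 Irvik Zone − 2h = 22:00 UTC (rolling into the previous day, 22 August 2026).
Wynosa Zone stays on UTC+03:00 all year.
22:00 UTC + 3h = 01:00 Wynosa Zone (rolling into the next day, 23 August 2026).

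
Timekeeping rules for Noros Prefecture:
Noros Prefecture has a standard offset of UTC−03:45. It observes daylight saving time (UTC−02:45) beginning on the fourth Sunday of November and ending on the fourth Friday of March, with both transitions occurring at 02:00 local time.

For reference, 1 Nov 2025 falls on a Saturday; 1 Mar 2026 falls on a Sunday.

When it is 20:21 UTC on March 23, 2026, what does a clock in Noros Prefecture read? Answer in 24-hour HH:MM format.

17:36

1 November 2025 is a Saturday, so the first Sunday is November 2 and the fourth is November 23.
1 March 2026 is a Sunday, so the first Friday is March 6 and the fourth is March 27.
At the standard offset (UTC−03:45), 20:21 UTC − 3h45m = 16:36 Noros Prefecture standard time.
The standard-time date in Noros Prefecture, March 23, 2026, lies within the daylight-saving period (23 November 2025 – 27 March 2026), so Noros Prefecture is on daylight time, UTC−02:45.
20:21 UTC − 2h45m = 17:36 local.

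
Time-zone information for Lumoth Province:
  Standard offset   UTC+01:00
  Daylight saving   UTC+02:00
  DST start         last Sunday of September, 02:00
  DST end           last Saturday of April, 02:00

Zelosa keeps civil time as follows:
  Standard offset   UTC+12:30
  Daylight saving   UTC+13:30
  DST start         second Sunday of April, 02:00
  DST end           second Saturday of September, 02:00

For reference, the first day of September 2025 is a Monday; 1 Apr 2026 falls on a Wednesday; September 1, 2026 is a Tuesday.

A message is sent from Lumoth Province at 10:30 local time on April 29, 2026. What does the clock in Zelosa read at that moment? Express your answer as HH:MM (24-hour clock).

23:00

1 September 2025 is a Monday, so Sundays fall on 7, 14, 21, 28; the last is September 28.
1 April 2026 is a Wednesday, so Saturdays fall on 4, 11, 18, 25; the last is April 25.
Daylight saving runs 28 September 2025 – 25 April 2026; April 29, 2026 is outside that window, so Lumoth Province is on standard time at UTC+01:00.
10:30 Lumoth Province − 1h = 09:30 UTC.
1 April 2026 is a Wednesday, so the first Sunday is April 5 and the second is April 12.
1 September 2026 is a Tuesday, so the first Saturday is September 5 and the second is September 12.
At the standard offset (UTC+12:30), 09:30 UTC + 12h30m = 22:00 Zelosa standard time.
Daylight saving runs 12 April – 12 September; the standard-time date in Zelosa, April 29, 2026, is inside that window, so Zelosa is at UTC+13:30.
09:30 UTC + 13h30m = 23:00 Zelosa.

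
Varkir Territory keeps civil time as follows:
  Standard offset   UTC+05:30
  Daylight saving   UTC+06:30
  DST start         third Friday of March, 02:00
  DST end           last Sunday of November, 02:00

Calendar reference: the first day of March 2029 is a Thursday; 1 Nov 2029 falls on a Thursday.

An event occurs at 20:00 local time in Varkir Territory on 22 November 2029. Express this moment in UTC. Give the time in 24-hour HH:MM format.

1 March 2029 is a Thursday, so the first Friday is March 2 and the third is March 16.
1 November 2029 is a Thursday, so Sundays fall on 4, 11, 18, 25; the last is November 25.
22 November 2029 falls between 16 March and 25 November, so daylight saving is in effect and Varkir Territory is at UTC+06:30.
20:00 local − 6h30m = 13:30 UTC.

13:30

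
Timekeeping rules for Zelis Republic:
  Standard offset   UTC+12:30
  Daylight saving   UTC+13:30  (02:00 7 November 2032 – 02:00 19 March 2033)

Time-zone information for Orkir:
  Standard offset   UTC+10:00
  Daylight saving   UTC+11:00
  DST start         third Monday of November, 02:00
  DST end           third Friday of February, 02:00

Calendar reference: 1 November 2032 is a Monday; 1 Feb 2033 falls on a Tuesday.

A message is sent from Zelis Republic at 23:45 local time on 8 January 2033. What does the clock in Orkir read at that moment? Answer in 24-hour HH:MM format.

8 January 2033 falls between 7 November 2032 and 19 March 2033, so daylight saving is in effect and Zelis Republic is at UTC+13:30.
23:45 Zelis Republic − 13h30m = 10:15 UTC.
1 November 2032 is a Monday, so the first Monday is November 1 and the third is November 15.
1 February 2033 is a Tuesday, so the first Friday is February 4 and the third is February 18.
At the standard offset (UTC+10:00), 10:15 UTC + 10h = 20:15 Orkir standard time.
The standard-time date in Orkir, 8 January 2033, falls between 15 November 2032 and 18 February 2033, so daylight saving is in effect and Orkir is at UTC+11:00.
10:15 UTC + 11h = 21:15 Orkir.

21:15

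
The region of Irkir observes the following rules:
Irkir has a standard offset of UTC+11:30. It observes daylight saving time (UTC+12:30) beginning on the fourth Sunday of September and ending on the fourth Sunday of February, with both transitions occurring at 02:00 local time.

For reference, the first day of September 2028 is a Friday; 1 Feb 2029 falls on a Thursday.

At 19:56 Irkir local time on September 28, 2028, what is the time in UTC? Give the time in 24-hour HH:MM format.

07:26

1 September 2028 is a Friday, so the first Sunday is September 3 and the fourth is September 24.
1 February 2029 is a Thursday, so the first Sunday is February 4 and the fourth is February 25.
September 28, 2028 lies within the daylight-saving period (24 September 2028 – 25 February 2029), so Irkir is on daylight time, UTC+12:30.
19:56 local − 12h30m = 07:26 UTC.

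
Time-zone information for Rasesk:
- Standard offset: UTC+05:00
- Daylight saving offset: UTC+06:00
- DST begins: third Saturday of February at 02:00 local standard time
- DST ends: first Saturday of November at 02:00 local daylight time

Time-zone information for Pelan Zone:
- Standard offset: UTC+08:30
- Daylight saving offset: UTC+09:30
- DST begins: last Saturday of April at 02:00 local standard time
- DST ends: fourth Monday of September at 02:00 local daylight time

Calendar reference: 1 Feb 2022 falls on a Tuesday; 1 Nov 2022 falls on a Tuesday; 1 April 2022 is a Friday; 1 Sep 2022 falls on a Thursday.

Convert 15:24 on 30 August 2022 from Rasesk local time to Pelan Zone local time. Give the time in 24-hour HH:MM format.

18:54

1 February 2022 is a Tuesday, so the first Saturday is February 5 and the third is February 19.
1 November 2022 is a Tuesday, so the first Saturday is November 5.
30 August 2022 falls between 19 February and 5 November, so daylight saving is in effect and Rasesk is at UTC+06:00.
15:24 Rasesk − 6h = 09:24 UTC.
1 April 2022 is a Friday, so Saturdays fall on 2, 9, 16, 23, 30; the last is April 30.
1 September 2022 is a Thursday, so the first Monday is September 5 and the fourth is September 26.
At the standard offset (UTC+08:30), 09:24 UTC + 8h30m = 17:54 Pelan Zone standard time.
Daylight saving runs 30 April – 26 September; the standard-time date in Pelan Zone, 30 August 2022, is inside that window, so Pelan Zone is at UTC+09:30.
09:24 UTC + 9h30m = 18:54 Pelan Zone.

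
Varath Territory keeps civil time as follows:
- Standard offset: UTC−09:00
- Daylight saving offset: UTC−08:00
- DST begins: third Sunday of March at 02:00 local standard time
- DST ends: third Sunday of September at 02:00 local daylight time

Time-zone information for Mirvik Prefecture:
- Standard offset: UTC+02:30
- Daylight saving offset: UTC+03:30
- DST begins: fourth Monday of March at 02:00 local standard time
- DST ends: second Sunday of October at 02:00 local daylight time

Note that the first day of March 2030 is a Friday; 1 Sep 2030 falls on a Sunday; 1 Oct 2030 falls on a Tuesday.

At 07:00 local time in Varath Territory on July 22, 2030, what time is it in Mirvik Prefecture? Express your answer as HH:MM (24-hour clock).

1 March 2030 is a Friday, so the first Sunday is March 3 and the third is March 17.
1 September 2030 is a Sunday, so the first Sunday is September 1 and the third is September 15.
July 22, 2030 lies within the daylight-saving period (17 March – 15 September), so Varath Territory is on daylight time, UTC−08:00.
07:00 Varath Territory + 8h = 15:00 UTC.
1 March 2030 is a Friday, so the first Monday is March 4 and the fourth is March 25.
1 October 2030 is a Tuesday, so the first Sunday is October 6 and the second is October 13.
At the standard offset (UTC+02:30), 15:00 UTC + 2h30m = 17:30 Mirvik Prefecture standard time.
Daylight saving runs 25 March – 13 October; the standard-time date in Mirvik Prefecture, July 22, 2030, is inside that window, so Mirvik Prefecture is at UTC+03:30.
15:00 UTC + 3h30m = 18:30 Mirvik Prefecture.

18:30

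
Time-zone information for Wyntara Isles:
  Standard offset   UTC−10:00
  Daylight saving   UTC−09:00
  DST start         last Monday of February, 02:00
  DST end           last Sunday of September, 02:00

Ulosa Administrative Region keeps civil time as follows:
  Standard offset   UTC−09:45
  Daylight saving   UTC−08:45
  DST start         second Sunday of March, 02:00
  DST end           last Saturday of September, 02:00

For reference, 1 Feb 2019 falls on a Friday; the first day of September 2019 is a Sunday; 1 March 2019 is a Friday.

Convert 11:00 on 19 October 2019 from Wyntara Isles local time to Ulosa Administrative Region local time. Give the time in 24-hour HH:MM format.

1 February 2019 is a Friday, so Mondays fall on 4, 11, 18, 25; the last is February 25.
1 September 2019 is a Sunday, so Sundays fall on 1, 8, 15, 22, 29; the last is September 29.
19 October 2019 is outside the daylight-saving period (25 February – 29 September), so Wyntara Isles is on standard time, UTC−10:00.
11:00 Wyntara Isles + 10h = 21:00 UTC.
1 March 2019 is a Friday, so the first Sunday is March 3 and the second is March 10.
1 September 2019 is a Sunday, so Saturdays fall on 7, 14, 21, 28; the last is September 28.
At the standard offset (UTC−09:45), 21:00 UTC − 9h45m = 11:15 Ulosa Administrative Region standard time.
The standard-time date in Ulosa Administrative Region, 19 October 2019, is outside the daylight-saving period (10 March – 28 September), so Ulosa Administrative Region is on standard time, UTC−09:45.
21:00 UTC − 9h45m = 11:15 Ulosa Administrative Region.

11:15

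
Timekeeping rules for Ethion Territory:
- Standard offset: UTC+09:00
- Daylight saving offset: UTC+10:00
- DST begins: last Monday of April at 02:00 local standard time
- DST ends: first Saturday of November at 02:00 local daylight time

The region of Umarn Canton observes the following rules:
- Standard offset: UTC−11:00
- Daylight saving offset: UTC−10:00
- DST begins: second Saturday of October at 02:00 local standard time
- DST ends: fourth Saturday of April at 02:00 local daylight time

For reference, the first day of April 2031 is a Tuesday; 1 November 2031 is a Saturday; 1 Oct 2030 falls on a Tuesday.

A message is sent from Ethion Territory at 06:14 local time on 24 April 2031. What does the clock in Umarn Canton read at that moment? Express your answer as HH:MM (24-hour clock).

1 April 2031 is a Tuesday, so Mondays fall on 7, 14, 21, 28; the last is April 28.
1 November 2031 is a Saturday, so the first Saturday is November 1.
24 April 2031 does not fall between 28 April and 1 November, so daylight saving is not in effect and Ethion Territory is at UTC+09:00.
06:14 Ethion Territory − 9h = 21:14 UTC (rolling into the previous day, 23 April 2031).
1 October 2030 is a Tuesday, so the first Saturday is October 5 and the second is October 12.
1 April 2031 is a Tuesday, so the first Saturday is April 5 and the fourth is April 26.
At the standard offset (UTC−11:00), 21:14 UTC − 11h = 10:14 Umarn Canton standard time.
The standard-time date in Umarn Canton, 23 April 2031, falls between 12 October 2030 and 26 April 2031, so daylight saving is in effect and Umarn Canton is at UTC−10:00.
21:14 UTC − 10h = 11:14 Umarn Canton.

11:14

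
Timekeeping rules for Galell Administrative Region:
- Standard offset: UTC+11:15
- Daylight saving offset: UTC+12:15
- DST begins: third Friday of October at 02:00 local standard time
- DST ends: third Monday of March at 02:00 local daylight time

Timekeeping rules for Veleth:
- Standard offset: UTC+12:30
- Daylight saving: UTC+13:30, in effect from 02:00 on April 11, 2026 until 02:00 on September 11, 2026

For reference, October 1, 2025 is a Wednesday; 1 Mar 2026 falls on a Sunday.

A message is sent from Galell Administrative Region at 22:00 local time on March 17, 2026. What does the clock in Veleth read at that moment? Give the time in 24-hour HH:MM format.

23:15

1 October 2025 is a Wednesday, so the first Friday is October 3 and the third is October 17.
1 March 2026 is a Sunday, so the first Monday is March 2 and the third is March 16.
Daylight saving runs 17 October 2025 – 16 March 2026; March 17, 2026 is outside that window, so Galell Administrative Region is on standard time at UTC+11:15.
22:00 Galell Administrative Region − 11h15m = 10:45 UTC.
At the standard offset (UTC+12:30), 10:45 UTC + 12h30m = 23:15 Veleth standard time.
Daylight saving runs 11 April – 11 September; the standard-time date in Veleth, March 17, 2026, is outside that window, so Veleth is on standard time at UTC+12:30.
10:45 UTC + 12h30m = 23:15 Veleth.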